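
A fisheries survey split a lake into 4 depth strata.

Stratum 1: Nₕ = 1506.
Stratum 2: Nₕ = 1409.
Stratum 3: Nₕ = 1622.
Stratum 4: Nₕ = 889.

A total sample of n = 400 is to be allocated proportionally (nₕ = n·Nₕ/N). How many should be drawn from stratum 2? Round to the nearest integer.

N = 1506 + 1409 + 1622 + 889 = 5426.
n_2 = 400·1409/5426 = 103.870... → 104.

104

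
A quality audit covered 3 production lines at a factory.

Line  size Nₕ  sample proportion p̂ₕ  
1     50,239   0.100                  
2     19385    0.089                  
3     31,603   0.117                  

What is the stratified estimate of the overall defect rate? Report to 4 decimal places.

N = 50239 + 19385 + 31603 = 101227.
Overall proportion = Σ (Nₕ/N)·p̂ₕ.
Σ Nₕp̂ₕ = 5023.9 + 1725.265 + 3697.551 = 10446.716.
10446.716 / 101227 = 0.103201... → 0.1032.

0.1032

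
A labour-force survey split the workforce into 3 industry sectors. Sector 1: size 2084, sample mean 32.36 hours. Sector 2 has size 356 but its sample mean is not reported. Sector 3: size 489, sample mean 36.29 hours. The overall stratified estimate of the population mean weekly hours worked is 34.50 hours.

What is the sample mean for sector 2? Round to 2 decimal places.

N = 2084 + 356 + 489 = 2929.
Overall total = μ·N = 34.50·2929 = 101050.5.
Subtract the known strata: 2084·32.36 + 489·36.29 = 85184.05.
Remaining total for sector 2: 101050.5 − 85184.05 = 15866.45.
Divide by its size: 15866.45 / 356 = 44.5687... → 44.57.

44.57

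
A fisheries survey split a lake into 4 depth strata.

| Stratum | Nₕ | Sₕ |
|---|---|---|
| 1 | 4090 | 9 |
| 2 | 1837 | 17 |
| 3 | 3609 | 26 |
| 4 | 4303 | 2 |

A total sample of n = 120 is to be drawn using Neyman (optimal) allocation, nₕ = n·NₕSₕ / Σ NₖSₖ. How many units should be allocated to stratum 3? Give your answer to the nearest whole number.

66

Σ NₕSₕ = 4090·9 + 1837·17 + 3609·26 + 4303·2 = 170479.
Share for 3: 93834/170479 = 0.55041.
n_3 = 120 × 0.55041 = 66.050... → 66.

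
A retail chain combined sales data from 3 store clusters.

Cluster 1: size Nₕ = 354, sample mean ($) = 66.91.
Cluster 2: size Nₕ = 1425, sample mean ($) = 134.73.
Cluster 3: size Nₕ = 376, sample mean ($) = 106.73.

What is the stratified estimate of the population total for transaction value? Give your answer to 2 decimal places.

255806.87

Estimate total by summing Nₕ·x̄ₕ over strata.
354·66.91 + 1425·134.73 + 376·106.73 = 23686.14 + 191990.25 + 40130.48 = 255806.87.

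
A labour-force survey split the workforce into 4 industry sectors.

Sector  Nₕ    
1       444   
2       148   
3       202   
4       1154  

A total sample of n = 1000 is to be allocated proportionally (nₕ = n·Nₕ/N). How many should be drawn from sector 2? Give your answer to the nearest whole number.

N = 444 + 148 + 202 + 1154 = 1948.
n_2 = 1000·148/1948 = 75.975... → 76.

76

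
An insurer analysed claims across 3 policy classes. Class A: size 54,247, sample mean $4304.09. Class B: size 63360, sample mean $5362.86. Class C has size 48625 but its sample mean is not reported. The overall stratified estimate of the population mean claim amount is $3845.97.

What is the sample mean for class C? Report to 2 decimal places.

1358.32

Σ Nₕx̄ₕ = N·μ, so 48625·x̄_C = 166232·3845.97 − (54247·4304.09 + 63360·5362.86).
= 639323285.04 − 573274779.83 = 66048505.21.
x̄_C = 66048505.21 / 48625 = 1358.3240... → 1358.32.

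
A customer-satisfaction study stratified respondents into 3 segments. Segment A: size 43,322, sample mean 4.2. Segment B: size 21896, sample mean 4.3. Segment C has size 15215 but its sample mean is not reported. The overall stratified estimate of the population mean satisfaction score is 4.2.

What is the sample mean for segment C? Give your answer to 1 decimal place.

N = 43322 + 21896 + 15215 = 80433.
Overall total = μ·N = 4.2·80433 = 337818.6.
Subtract the known strata: 43322·4.2 + 21896·4.3 = 276105.2.
Remaining total for segment C: 337818.6 − 276105.2 = 61713.4.
Divide by its size: 61713.4 / 15215 = 4.056... → 4.1.

4.1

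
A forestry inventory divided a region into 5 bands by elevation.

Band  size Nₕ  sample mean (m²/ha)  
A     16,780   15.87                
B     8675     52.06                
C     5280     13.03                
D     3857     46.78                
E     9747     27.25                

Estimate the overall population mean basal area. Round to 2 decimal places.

N = 16780 + 8675 + 5280 + 3857 + 9747 = 44339.
Overall mean = Σ (Nₕ/N)·x̄ₕ — weight by population share, not a simple average.
Σ Nₕx̄ₕ = 16780·15.87 + 8675·52.06 + 5280·13.03 + 3857·46.78 + 9747·27.25 = 266298.6 + 451620.5 + 68798.4 + 180430.46 + 265605.75 = 1232753.71.
Divide by N: 1232753.71 / 44339 = 27.8029... → 27.80.

27.80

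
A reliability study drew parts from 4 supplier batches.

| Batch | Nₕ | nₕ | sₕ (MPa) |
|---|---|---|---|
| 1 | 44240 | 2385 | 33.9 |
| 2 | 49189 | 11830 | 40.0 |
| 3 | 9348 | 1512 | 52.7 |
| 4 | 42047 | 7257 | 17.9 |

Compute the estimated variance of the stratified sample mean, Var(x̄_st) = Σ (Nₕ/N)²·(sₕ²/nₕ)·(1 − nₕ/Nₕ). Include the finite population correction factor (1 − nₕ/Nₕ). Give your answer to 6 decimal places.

0.063884

N = 144824. Term for each stratum: Wₕ²sₕ²/nₕ·(1−nₕ/Nₕ).
Var(x̄_st) = 0.042539502 + 0.011849974 + 0.006415071 + 0.003079338 = 0.063883885 → 0.063884.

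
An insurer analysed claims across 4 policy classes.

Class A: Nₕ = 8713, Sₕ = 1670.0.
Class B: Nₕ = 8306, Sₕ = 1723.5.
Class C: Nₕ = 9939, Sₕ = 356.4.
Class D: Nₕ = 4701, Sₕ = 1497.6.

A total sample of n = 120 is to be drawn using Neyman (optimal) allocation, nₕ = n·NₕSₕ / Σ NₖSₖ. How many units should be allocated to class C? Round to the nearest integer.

11

Σ NₕSₕ = 8713·1670.0 + 8306·1723.5 + 9939·356.4 + 4701·1497.6 = 39448578.2.
Share for C: 3542259.6/39448578.2 = 0.08979.
n_C = 120 × 0.08979 = 10.775... → 11.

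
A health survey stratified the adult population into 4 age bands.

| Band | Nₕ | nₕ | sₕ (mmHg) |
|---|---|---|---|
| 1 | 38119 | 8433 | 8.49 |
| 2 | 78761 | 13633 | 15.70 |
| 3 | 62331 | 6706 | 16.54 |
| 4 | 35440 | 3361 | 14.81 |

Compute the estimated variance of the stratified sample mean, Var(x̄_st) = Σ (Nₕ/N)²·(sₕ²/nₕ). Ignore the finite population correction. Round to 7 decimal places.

0.0079227

N = 214651. Term for each stratum: Wₕ²sₕ²/nₕ.
Var(x̄_st) = 0.0002695569 + 0.0024342461 + 0.0034399317 + 0.0017789478 = 0.0079226824 → 0.0079227.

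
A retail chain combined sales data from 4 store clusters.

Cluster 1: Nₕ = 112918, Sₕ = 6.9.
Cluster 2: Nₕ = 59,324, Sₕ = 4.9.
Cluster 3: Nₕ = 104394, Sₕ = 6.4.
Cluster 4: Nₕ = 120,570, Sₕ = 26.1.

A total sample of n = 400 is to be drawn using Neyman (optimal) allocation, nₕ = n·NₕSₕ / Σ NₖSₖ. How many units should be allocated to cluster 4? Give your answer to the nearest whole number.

1: NₕSₕ = 112918·6.9 = 779134.2
2: NₕSₕ = 59324·4.9 = 290687.6
3: NₕSₕ = 104394·6.4 = 668121.6
4: NₕSₕ = 120570·26.1 = 3146877
Σ NₕSₕ = 4884820.4.
n_4 = 400·3146877/4884820.4 = 257.686... → 258.

258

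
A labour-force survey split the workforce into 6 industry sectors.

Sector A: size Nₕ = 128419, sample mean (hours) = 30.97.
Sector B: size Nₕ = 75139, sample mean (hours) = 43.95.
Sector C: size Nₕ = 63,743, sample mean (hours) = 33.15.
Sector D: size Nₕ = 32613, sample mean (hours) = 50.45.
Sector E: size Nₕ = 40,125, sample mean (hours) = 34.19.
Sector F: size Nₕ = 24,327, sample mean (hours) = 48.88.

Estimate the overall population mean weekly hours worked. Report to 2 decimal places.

N = 364366; weights Wₕ = Nₕ/N = (0.3524, 0.2062, 0.1749, 0.0895, 0.1101, 0.0668).
x̄_st = Σ Wₕ·x̄ₕ = 0.3524·30.97 + 0.2062·43.95 + 0.1749·33.15 + 0.0895·50.45 + 0.1101·34.19 + 0.0668·48.88 ≈ 37.3220...
→ 37.32.

37.32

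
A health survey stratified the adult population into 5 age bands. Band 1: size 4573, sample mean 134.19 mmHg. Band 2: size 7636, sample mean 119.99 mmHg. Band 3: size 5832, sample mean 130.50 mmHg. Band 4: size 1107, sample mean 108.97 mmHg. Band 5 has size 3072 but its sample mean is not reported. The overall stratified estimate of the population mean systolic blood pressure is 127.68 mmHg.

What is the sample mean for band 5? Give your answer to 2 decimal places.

N = 4573 + 7636 + 5832 + 1107 + 3072 = 22220.
Overall total = μ·N = 127.68·22220 = 2837049.6.
Subtract the known strata: 4573·134.19 + 7636·119.99 + 5832·130.50 + 1107·108.97 = 2411600.3.
Remaining total for band 5: 2837049.6 − 2411600.3 = 425449.3.
Divide by its size: 425449.3 / 3072 = 138.4926... → 138.49.

138.49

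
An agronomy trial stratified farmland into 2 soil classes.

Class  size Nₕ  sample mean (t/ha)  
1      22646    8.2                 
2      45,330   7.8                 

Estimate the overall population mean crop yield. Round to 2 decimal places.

7.93

N = 67976; weights Wₕ = Nₕ/N = (0.3331, 0.6669).
x̄_st = Σ Wₕ·x̄ₕ = 0.3331·8.2 + 0.6669·7.8 ≈ 7.9333...
→ 7.93.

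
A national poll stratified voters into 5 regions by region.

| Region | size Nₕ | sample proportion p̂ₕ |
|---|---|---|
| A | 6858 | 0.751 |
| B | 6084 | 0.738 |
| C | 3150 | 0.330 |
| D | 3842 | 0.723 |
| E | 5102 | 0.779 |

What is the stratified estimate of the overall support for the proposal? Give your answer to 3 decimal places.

N = 6858 + 6084 + 3150 + 3842 + 5102 = 25036.
Overall proportion = Σ (Nₕ/N)·p̂ₕ.
Σ Nₕp̂ₕ = 5150.358 + 4489.992 + 1039.5 + 2777.766 + 3974.458 = 17432.074.
17432.074 / 25036 = 0.69628... → 0.696.

0.696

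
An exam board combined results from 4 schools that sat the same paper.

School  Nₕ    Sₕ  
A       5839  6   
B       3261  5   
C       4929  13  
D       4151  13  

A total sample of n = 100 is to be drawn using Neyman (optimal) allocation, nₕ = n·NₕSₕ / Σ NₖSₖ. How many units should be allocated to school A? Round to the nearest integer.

21

A: NₕSₕ = 5839·6 = 35034
B: NₕSₕ = 3261·5 = 16305
C: NₕSₕ = 4929·13 = 64077
D: NₕSₕ = 4151·13 = 53963
Σ NₕSₕ = 169379.
n_A = 100·35034/169379 = 20.684... → 21.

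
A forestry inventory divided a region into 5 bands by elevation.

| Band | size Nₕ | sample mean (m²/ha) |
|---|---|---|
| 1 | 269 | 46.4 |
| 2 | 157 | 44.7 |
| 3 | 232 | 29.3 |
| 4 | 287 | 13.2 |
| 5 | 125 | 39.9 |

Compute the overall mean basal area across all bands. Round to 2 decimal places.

x̄_st = (Σ Nₕx̄ₕ) / (Σ Nₕ) = (269·46.4 + 157·44.7 + 232·29.3 + 287·13.2 + 125·39.9) / 1070
= 35073 / 1070 = 32.7785... → 32.78.

32.78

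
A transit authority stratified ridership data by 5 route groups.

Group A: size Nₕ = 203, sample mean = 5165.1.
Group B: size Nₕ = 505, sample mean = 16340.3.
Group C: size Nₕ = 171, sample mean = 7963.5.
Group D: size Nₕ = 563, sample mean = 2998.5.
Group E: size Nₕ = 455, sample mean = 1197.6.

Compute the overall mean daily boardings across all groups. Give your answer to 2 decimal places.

6797.67

x̄_st = (Σ Nₕx̄ₕ) / (Σ Nₕ) = (203·5165.1 + 505·16340.3 + 171·7963.5 + 563·2998.5 + 455·1197.6) / 1897
= 12895188.8 / 1897 = 6797.6746... → 6797.67.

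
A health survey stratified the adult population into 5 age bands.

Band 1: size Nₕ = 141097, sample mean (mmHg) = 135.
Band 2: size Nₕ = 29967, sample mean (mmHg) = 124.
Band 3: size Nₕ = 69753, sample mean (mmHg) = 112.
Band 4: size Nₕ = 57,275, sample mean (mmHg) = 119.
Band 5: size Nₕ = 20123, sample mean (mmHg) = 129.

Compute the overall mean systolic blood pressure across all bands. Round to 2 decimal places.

125.66

N = 141097 + 29967 + 69753 + 57275 + 20123 = 318215.
The stratified mean weights each stratum mean by its population share Nₕ/N.
Σ Nₕx̄ₕ = 141097·135 + 29967·124 + 69753·112 + 57275·119 + 20123·129 = 19048095 + 3715908 + 7812336 + 6815725 + 2595867 = 39987931.
Divide by N: 39987931 / 318215 = 125.6632... → 125.66.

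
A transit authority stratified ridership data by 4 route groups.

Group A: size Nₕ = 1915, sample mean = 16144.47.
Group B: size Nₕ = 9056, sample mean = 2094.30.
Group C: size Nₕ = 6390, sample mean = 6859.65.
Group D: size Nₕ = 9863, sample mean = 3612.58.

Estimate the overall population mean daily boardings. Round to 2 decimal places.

4751.20

N = 1915 + 9056 + 6390 + 9863 = 27224.
Overall mean = Σ (Nₕ/N)·x̄ₕ — weight by population share, not a simple average.
Σ Nₕx̄ₕ = 1915·16144.47 + 9056·2094.30 + 6390·6859.65 + 9863·3612.58 = 30916660.05 + 18965980.8 + 43833163.5 + 35630876.54 = 129346680.89.
Divide by N: 129346680.89 / 27224 = 4751.2004... → 4751.20.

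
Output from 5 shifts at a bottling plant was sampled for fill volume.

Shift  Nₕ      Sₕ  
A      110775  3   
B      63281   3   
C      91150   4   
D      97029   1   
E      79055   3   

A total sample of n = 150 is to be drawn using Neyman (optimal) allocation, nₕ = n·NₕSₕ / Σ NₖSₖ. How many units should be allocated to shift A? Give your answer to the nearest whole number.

Σ NₕSₕ = 110775·3 + 63281·3 + 91150·4 + 97029·1 + 79055·3 = 1220962.
Share for A: 332325/1220962 = 0.27218.
n_A = 150 × 0.27218 = 40.827... → 41.

41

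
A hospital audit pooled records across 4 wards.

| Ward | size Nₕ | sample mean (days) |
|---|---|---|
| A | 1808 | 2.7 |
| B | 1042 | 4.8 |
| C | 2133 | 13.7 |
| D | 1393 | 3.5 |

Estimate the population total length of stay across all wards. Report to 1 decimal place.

Estimate total by summing Nₕ·x̄ₕ over strata.
1808·2.7 + 1042·4.8 + 2133·13.7 + 1393·3.5 = 4881.6 + 5001.6 + 29222.1 + 4875.5 = 43980.8.

43980.8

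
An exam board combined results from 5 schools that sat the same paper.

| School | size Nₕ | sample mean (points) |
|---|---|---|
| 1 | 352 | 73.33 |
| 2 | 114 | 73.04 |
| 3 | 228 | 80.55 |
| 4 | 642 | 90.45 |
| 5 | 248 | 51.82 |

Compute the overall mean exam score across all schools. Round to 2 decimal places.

N = 352 + 114 + 228 + 642 + 248 = 1584.
The stratified mean weights each stratum mean by its population share Nₕ/N.
Σ Nₕx̄ₕ = 352·73.33 + 114·73.04 + 228·80.55 + 642·90.45 + 248·51.82 = 25812.16 + 8326.56 + 18365.4 + 58068.9 + 12851.36 = 123424.38.
Divide by N: 123424.38 / 1584 = 77.9194... → 77.92.

77.92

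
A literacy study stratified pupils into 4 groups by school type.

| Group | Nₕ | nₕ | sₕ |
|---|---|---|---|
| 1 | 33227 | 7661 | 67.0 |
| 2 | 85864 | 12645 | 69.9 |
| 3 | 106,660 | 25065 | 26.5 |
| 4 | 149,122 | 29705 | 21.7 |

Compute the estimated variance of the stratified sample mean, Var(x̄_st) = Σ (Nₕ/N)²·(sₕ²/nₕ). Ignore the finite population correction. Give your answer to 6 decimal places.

N = 374873. Term for each stratum: Wₕ²sₕ²/nₕ.
Var(x̄_st) = 0.004603393 + 0.020271665 + 0.002268083 + 0.002508448 = 0.029651589 → 0.029652.

0.029652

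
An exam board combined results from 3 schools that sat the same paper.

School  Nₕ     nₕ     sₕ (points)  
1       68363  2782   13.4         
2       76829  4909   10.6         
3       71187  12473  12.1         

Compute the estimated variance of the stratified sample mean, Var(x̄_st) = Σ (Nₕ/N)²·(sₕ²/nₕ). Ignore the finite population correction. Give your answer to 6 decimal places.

N = 216379. Term for each stratum: Wₕ²sₕ²/nₕ.
Var(x̄_st) = 0.006442649 + 0.002885618 + 0.001270489 = 0.010598756 → 0.010599.

0.010599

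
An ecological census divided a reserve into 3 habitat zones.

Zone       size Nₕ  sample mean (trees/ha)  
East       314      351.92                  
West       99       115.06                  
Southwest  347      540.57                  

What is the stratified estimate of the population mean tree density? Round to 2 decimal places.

407.20

N = 314 + 99 + 347 = 760.
Overall mean = Σ (Nₕ/N)·x̄ₕ — weight by population share, not a simple average.
Σ Nₕx̄ₕ = 314·351.92 + 99·115.06 + 347·540.57 = 110502.88 + 11390.94 + 187577.79 = 309471.61.
Divide by N: 309471.61 / 760 = 407.1995... → 407.20.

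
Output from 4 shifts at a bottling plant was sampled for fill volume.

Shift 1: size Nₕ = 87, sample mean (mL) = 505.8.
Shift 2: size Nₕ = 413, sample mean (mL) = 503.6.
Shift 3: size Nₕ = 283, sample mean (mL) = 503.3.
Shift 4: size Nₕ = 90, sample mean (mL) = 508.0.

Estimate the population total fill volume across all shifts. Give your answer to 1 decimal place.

440145.3

Estimate total by summing Nₕ·x̄ₕ over strata.
87·505.8 + 413·503.6 + 283·503.3 + 90·508.0 = 44004.6 + 207986.8 + 142433.9 + 45720 = 440145.3.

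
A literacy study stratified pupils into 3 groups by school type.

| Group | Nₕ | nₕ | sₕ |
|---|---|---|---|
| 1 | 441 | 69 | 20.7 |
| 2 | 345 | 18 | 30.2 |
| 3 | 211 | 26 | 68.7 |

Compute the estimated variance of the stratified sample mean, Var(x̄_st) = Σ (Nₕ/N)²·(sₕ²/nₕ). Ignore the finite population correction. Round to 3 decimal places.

15.413

N = 997. Term for each stratum: Wₕ²sₕ²/nₕ.
Var(x̄_st) = 1.215006 + 6.067213 + 8.130453 = 15.412672 → 15.413.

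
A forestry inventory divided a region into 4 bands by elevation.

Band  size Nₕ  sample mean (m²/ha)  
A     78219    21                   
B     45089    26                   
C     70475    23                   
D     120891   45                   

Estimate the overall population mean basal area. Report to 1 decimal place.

N = 78219 + 45089 + 70475 + 120891 = 314674.
Weight each subgroup mean by Nₕ/N and sum.
Σ Nₕx̄ₕ = 78219·21 + 45089·26 + 70475·23 + 120891·45 = 1642599 + 1172314 + 1620925 + 5440095 = 9875933.
Divide by N: 9875933 / 314674 = 31.385... → 31.4.

31.4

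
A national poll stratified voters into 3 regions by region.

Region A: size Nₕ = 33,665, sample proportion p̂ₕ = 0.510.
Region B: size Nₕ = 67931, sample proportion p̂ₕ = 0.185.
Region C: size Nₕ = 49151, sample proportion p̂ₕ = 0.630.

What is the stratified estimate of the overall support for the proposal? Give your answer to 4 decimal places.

Wₕ = Nₕ/N with N = 150747: 0.2233, 0.4506, 0.3260.
p̂_st = 0.2233·0.510 + 0.4506·0.185 + 0.3260·0.630 ≈ 0.402671... → 0.4027.

0.4027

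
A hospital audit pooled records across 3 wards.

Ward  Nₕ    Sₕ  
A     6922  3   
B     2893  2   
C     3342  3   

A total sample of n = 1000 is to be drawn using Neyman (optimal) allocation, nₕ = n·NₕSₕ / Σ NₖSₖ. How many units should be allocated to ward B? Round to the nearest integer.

158

Σ NₕSₕ = 6922·3 + 2893·2 + 3342·3 = 36578.
Share for B: 5786/36578 = 0.15818.
n_B = 1000 × 0.15818 = 158.183... → 158.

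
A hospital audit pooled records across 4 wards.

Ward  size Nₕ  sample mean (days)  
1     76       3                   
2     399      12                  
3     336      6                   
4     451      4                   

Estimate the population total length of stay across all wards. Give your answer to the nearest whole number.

Population total = Σ Nₕ·x̄ₕ (each stratum's size times its mean).
76·3 + 399·12 + 336·6 + 451·4 = 228 + 4788 + 2016 + 1804 = 8836.

8836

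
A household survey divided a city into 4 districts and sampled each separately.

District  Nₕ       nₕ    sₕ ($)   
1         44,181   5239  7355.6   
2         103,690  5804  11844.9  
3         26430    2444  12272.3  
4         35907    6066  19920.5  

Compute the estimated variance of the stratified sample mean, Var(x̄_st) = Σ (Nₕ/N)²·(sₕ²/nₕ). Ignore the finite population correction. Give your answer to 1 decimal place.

9221.0

N = 210208. Term for each stratum: Wₕ²sₕ²/nₕ.
Var(x̄_st) = 456.2054 + 5881.8055 + 974.1965 + 1908.7886 = 9220.9960 → 9221.0.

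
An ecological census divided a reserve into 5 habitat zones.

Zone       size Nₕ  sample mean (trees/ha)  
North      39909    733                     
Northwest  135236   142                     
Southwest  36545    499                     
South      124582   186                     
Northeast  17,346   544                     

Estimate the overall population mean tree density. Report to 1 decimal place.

x̄_st = (Σ Nₕx̄ₕ) / (Σ Nₕ) = (39909·733 + 135236·142 + 36545·499 + 124582·186 + 17346·544) / 353618
= 99301240 / 353618 = 280.815... → 280.8.

280.8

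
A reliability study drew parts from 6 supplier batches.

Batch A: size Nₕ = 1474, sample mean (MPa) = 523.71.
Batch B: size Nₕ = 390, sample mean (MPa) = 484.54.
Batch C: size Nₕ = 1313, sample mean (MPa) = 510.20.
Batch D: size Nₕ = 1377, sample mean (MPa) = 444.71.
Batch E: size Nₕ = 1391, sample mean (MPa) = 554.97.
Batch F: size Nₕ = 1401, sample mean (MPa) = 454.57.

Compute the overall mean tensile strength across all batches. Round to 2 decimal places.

497.14

N = 1474 + 390 + 1313 + 1377 + 1391 + 1401 = 7346.
Weight each subgroup mean by Nₕ/N and sum.
Σ Nₕx̄ₕ = 1474·523.71 + 390·484.54 + 1313·510.20 + 1377·444.71 + 1391·554.97 + 1401·454.57 = 771948.54 + 188970.6 + 669892.6 + 612365.67 + 771963.27 + 636852.57 = 3651993.25.
Divide by N: 3651993.25 / 7346 = 497.1404... → 497.14.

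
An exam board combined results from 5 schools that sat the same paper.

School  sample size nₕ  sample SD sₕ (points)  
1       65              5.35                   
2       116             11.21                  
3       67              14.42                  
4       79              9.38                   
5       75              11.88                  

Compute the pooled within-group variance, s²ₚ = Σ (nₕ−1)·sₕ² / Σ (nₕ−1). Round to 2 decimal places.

1: (65−1)·5.35² = 64·28.6225 = 1831.84
2: (116−1)·11.21² = 115·125.6641 = 14451.3715
3: (67−1)·14.42² = 66·207.9364 = 13723.8024
4: (79−1)·9.38² = 78·87.9844 = 6862.7832
5: (75−1)·11.88² = 74·141.1344 = 10443.9456
Numerator = 47313.7427; denominator = Σ(nₕ−1) = 397.
s²ₚ = 47313.7427/397 = 119.1782... → 119.18.

119.18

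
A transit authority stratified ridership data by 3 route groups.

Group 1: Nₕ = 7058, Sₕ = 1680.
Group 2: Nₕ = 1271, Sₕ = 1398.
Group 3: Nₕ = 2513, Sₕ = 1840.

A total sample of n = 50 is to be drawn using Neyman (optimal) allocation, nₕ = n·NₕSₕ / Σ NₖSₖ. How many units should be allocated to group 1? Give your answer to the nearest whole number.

32

1: NₕSₕ = 7058·1680 = 11857440
2: NₕSₕ = 1271·1398 = 1776858
3: NₕSₕ = 2513·1840 = 4623920
Σ NₕSₕ = 18258218.
n_1 = 50·11857440/18258218 = 32.472... → 32.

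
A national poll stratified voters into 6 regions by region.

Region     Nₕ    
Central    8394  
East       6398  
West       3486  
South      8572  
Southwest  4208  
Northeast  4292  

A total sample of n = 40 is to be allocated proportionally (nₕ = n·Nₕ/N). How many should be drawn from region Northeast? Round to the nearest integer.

5

Share of region Northeast = 4292/35350 = 0.12141.
Allocate 40 × 0.12141 = 4.857... → 5.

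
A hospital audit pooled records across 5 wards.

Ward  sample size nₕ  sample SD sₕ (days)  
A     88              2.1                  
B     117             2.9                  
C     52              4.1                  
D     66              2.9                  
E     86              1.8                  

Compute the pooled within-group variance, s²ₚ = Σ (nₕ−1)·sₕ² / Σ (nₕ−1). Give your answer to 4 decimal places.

7.5213

Degrees of freedom: 87 + 116 + 51 + 65 + 85 = 404.
Σ(nₕ−1)sₕ² = 87·4.41 + 116·8.41 + 51·16.81 + 65·8.41 + 85·3.24 = 3038.59.
s²ₚ = 3038.59 / 404 = 7.521262... → 7.5213.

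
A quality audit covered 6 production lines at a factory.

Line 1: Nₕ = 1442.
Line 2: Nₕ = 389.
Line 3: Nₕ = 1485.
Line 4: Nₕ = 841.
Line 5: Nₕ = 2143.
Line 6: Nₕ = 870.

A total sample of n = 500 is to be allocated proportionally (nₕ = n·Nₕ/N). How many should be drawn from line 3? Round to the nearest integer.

104

N = 1442 + 389 + 1485 + 841 + 2143 + 870 = 7170.
n_3 = 500·1485/7170 = 103.556... → 104.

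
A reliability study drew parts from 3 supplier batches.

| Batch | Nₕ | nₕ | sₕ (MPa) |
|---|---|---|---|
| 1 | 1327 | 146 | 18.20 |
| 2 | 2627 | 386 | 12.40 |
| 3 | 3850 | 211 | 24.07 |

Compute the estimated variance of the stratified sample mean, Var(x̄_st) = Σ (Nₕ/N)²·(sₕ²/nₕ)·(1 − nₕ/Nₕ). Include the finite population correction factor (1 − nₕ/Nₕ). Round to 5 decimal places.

N = 7804. Term for each stratum: Wₕ²sₕ²/nₕ·(1−nₕ/Nₕ).
Var(x̄_st) = 0.05838163 + 0.03850556 + 0.63165216 = 0.72853936 → 0.72854.

0.72854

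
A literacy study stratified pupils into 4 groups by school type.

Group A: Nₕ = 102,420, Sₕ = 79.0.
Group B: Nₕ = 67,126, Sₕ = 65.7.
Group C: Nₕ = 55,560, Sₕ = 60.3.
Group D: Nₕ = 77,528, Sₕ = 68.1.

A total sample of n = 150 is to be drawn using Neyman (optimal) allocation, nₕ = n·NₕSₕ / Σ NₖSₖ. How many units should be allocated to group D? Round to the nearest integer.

37

Σ NₕSₕ = 102420·79.0 + 67126·65.7 + 55560·60.3 + 77528·68.1 = 21131283.
Share for D: 5279656.8/21131283 = 0.24985.
n_D = 150 × 0.24985 = 37.478... → 37.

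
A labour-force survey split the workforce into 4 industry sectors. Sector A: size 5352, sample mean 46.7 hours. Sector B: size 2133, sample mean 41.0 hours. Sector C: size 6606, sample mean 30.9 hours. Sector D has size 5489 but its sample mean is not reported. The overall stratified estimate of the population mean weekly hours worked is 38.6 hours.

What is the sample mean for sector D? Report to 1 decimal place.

N = 5352 + 2133 + 6606 + 5489 = 19580.
Overall total = μ·N = 38.6·19580 = 755788.
Subtract the known strata: 5352·46.7 + 2133·41.0 + 6606·30.9 = 541516.8.
Remaining total for sector D: 755788 − 541516.8 = 214271.2.
Divide by its size: 214271.2 / 5489 = 39.036... → 39.0.

39.0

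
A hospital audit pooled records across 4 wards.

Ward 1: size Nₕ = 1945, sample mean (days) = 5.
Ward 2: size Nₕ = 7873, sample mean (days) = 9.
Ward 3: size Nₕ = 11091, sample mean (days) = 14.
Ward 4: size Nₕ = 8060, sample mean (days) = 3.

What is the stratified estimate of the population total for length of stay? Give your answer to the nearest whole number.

Estimate total by summing Nₕ·x̄ₕ over strata.
1945·5 + 7873·9 + 11091·14 + 8060·3 = 9725 + 70857 + 155274 + 24180 = 260036.

260036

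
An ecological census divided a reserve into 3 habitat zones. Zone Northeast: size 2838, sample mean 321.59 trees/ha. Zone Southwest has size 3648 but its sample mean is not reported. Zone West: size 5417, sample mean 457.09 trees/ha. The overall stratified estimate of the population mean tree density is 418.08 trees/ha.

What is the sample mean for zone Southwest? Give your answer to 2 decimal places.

N = 2838 + 3648 + 5417 = 11903.
Overall total = μ·N = 418.08·11903 = 4976406.24.
Subtract the known strata: 2838·321.59 + 5417·457.09 = 3388728.95.
Remaining total for zone Southwest: 4976406.24 − 3388728.95 = 1587677.29.
Divide by its size: 1587677.29 / 3648 = 435.2186... → 435.22.

435.22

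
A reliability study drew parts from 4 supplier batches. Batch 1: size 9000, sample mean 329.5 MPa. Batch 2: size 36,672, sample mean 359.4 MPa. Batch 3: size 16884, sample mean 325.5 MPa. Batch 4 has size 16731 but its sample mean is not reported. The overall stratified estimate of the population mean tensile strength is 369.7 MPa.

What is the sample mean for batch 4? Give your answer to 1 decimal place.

Σ Nₕx̄ₕ = N·μ, so 16731·x̄_4 = 79287·369.7 − (9000·329.5 + 36672·359.4 + 16884·325.5).
= 29312403.9 − 21641158.8 = 7671245.1.
x̄_4 = 7671245.1 / 16731 = 458.505... → 458.5.

458.5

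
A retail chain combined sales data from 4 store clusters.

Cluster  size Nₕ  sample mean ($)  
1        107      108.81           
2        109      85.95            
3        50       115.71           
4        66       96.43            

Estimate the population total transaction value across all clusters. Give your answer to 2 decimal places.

33161.10

1: 107·108.81 = 11642.67
2: 109·85.95 = 9368.55
3: 50·115.71 = 5785.5
4: 66·96.43 = 6364.38
τ̂ = Σ Nₕx̄ₕ = 33161.10.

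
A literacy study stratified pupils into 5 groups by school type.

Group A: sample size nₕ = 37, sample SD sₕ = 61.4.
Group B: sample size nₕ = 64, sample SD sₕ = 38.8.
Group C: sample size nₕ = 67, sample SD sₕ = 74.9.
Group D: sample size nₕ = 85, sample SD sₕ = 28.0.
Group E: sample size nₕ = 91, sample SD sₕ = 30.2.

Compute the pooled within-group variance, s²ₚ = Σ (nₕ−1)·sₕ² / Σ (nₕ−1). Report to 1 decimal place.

2208.7

Degrees of freedom: 36 + 63 + 66 + 84 + 90 = 339.
Σ(nₕ−1)sₕ² = 36·3769.96 + 63·1505.44 + 66·5610.01 + 84·784 + 90·912.04 = 748761.54.
s²ₚ = 748761.54 / 339 = 2208.736... → 2208.7.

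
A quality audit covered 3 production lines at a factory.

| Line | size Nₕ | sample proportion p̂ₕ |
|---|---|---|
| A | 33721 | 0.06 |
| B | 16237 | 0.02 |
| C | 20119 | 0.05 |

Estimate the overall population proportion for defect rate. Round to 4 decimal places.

0.0479

N = 33721 + 16237 + 20119 = 70077.
Overall proportion = Σ (Nₕ/N)·p̂ₕ.
Σ Nₕp̂ₕ = 2023.26 + 324.74 + 1005.95 = 3353.95.
3353.95 / 70077 = 0.047861... → 0.0479.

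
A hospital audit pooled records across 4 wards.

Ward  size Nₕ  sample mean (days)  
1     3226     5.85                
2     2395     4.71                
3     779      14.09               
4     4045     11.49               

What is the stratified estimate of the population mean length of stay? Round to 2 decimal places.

8.39

N = 3226 + 2395 + 779 + 4045 = 10445.
Weight each subgroup mean by Nₕ/N and sum.
Σ Nₕx̄ₕ = 3226·5.85 + 2395·4.71 + 779·14.09 + 4045·11.49 = 18872.1 + 11280.45 + 10976.11 + 46477.05 = 87605.71.
Divide by N: 87605.71 / 10445 = 8.3873... → 8.39.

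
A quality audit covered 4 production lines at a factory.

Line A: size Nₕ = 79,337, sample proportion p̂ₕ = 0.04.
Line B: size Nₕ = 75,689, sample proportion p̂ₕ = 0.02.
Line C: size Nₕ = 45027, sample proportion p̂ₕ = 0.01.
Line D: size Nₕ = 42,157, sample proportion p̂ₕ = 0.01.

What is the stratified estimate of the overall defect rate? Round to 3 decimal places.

N = 79337 + 75689 + 45027 + 42157 = 242210.
Overall proportion = Σ (Nₕ/N)·p̂ₕ.
Σ Nₕp̂ₕ = 3173.48 + 1513.78 + 450.27 + 421.57 = 5559.1.
5559.1 / 242210 = 0.02295... → 0.023.

0.023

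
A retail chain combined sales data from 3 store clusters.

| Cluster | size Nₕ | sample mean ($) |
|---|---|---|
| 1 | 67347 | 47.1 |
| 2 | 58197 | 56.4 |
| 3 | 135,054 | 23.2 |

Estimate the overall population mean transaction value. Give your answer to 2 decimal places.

N = 67347 + 58197 + 135054 = 260598.
The stratified mean weights each stratum mean by its population share Nₕ/N.
Σ Nₕx̄ₕ = 67347·47.1 + 58197·56.4 + 135054·23.2 = 3172043.7 + 3282310.8 + 3133252.8 = 9587607.3.
Divide by N: 9587607.3 / 260598 = 36.7908... → 36.79.

36.79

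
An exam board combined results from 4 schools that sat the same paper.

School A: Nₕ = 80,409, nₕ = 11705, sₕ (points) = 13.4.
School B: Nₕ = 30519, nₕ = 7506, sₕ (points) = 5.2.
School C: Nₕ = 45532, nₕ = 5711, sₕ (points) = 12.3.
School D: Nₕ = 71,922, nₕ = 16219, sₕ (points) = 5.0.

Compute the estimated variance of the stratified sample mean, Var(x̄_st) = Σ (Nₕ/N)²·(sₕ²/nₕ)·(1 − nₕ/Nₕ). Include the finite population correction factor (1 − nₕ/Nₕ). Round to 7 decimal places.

N = 228382. Term for each stratum: Wₕ²sₕ²/nₕ·(1−nₕ/Nₕ).
Var(x̄_st) = 0.0016248045 + 0.0000485085 + 0.0009208804 + 0.0001183948 = 0.0027125882 → 0.0027126.

0.0027126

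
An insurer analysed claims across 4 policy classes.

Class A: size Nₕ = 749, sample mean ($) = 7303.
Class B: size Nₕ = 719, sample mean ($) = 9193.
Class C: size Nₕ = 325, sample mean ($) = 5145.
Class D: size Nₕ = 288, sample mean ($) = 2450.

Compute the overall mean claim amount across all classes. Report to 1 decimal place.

x̄_st = (Σ Nₕx̄ₕ) / (Σ Nₕ) = (749·7303 + 719·9193 + 325·5145 + 288·2450) / 2081
= 14457439 / 2081 = 6947.352... → 6947.4.

6947.4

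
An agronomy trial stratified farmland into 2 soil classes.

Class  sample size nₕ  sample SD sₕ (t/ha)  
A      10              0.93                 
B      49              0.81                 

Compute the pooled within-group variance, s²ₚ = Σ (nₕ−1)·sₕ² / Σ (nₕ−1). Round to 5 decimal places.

0.68907

Degrees of freedom: 9 + 48 = 57.
Σ(nₕ−1)sₕ² = 9·0.8649 + 48·0.6561 = 39.2769.
s²ₚ = 39.2769 / 57 = 0.6890684... → 0.68907.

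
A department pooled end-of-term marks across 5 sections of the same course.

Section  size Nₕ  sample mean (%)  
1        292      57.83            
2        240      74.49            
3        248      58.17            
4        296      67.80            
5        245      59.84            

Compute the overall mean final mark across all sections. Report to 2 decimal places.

x̄_st = (Σ Nₕx̄ₕ) / (Σ Nₕ) = (292·57.83 + 240·74.49 + 248·58.17 + 296·67.80 + 245·59.84) / 1321
= 83919.72 / 1321 = 63.5274... → 63.53.

63.53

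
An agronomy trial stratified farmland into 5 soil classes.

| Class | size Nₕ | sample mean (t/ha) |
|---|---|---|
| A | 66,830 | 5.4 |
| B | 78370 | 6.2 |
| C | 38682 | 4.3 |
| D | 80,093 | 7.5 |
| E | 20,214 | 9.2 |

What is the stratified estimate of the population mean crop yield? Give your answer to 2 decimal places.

N = 66830 + 78370 + 38682 + 80093 + 20214 = 284189.
The stratified mean weights each stratum mean by its population share Nₕ/N.
Σ Nₕx̄ₕ = 66830·5.4 + 78370·6.2 + 38682·4.3 + 80093·7.5 + 20214·9.2 = 360882 + 485894 + 166332.6 + 600697.5 + 185968.8 = 1799774.9.
Divide by N: 1799774.9 / 284189 = 6.3330... → 6.33.

6.33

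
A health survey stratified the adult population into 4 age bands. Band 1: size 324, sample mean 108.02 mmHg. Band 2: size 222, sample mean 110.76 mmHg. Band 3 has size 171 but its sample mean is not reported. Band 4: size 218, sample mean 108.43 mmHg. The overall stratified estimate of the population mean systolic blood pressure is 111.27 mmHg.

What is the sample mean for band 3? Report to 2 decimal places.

N = 324 + 222 + 171 + 218 = 935.
Overall total = μ·N = 111.27·935 = 104037.45.
Subtract the known strata: 324·108.02 + 222·110.76 + 218·108.43 = 83224.94.
Remaining total for band 3: 104037.45 − 83224.94 = 20812.51.
Divide by its size: 20812.51 / 171 = 121.7106... → 121.71.

121.71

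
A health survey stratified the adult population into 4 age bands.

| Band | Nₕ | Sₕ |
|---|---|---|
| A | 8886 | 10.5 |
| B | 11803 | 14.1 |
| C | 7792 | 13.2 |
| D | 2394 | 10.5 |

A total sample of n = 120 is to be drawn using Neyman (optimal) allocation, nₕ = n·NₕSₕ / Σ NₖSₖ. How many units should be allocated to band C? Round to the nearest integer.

A: NₕSₕ = 8886·10.5 = 93303
B: NₕSₕ = 11803·14.1 = 166422.3
C: NₕSₕ = 7792·13.2 = 102854.4
D: NₕSₕ = 2394·10.5 = 25137
Σ NₕSₕ = 387716.7.
n_C = 120·102854.4/387716.7 = 31.834... → 32.

32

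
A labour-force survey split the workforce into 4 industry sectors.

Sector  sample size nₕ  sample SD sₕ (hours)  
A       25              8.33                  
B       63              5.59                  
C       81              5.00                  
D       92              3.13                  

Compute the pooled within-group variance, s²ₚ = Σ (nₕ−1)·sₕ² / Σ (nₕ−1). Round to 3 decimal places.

Degrees of freedom: 24 + 62 + 80 + 91 = 257.
Σ(nₕ−1)sₕ² = 24·69.3889 + 62·31.2481 + 80·25 + 91·9.7969 = 6494.2337.
s²ₚ = 6494.2337 / 257 = 25.26939... → 25.269.

25.269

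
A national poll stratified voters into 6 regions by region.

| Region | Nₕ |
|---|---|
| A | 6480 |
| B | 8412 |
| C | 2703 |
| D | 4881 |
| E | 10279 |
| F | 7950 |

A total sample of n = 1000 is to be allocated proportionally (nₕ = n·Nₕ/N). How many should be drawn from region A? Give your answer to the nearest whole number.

159

N = 6480 + 8412 + 2703 + 4881 + 10279 + 7950 = 40705.
n_A = 1000·6480/40705 = 159.194... → 159.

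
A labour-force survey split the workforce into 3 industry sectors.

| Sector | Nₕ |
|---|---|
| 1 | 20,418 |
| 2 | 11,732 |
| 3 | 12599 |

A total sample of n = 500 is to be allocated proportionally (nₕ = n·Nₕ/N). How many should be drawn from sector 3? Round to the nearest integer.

141

N = 20418 + 11732 + 12599 = 44749.
n_3 = 500·12599/44749 = 140.774... → 141.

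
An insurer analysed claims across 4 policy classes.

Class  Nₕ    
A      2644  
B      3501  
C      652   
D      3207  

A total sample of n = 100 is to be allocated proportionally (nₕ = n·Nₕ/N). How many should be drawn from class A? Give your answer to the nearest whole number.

26

Share of class A = 2644/10004 = 0.26429.
Allocate 100 × 0.26429 = 26.429... → 26.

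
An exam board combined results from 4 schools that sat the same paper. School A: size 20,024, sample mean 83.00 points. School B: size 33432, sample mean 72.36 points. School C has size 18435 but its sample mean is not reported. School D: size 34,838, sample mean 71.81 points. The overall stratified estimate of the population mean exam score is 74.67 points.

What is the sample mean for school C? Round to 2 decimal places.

75.22

N = 20024 + 33432 + 18435 + 34838 = 106729.
Overall total = μ·N = 74.67·106729 = 7969454.43.
Subtract the known strata: 20024·83.00 + 33432·72.36 + 34838·71.81 = 6582848.3.
Remaining total for school C: 7969454.43 − 6582848.3 = 1386606.13.
Divide by its size: 1386606.13 / 18435 = 75.2160... → 75.22.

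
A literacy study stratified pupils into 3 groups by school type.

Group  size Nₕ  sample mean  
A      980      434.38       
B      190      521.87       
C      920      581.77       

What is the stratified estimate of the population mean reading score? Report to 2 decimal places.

507.21

N = 980 + 190 + 920 = 2090.
The stratified mean weights each stratum mean by its population share Nₕ/N.
Σ Nₕx̄ₕ = 980·434.38 + 190·521.87 + 920·581.77 = 425692.4 + 99155.3 + 535228.4 = 1060076.1.
Divide by N: 1060076.1 / 2090 = 507.2134... → 507.21.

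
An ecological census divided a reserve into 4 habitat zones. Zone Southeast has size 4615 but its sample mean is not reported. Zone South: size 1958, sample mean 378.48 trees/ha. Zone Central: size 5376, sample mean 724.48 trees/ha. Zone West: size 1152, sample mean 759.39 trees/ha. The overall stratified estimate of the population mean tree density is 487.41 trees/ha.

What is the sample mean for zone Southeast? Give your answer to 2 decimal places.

189.57

N = 4615 + 1958 + 5376 + 1152 = 13101.
Overall total = μ·N = 487.41·13101 = 6385558.41.
Subtract the known strata: 1958·378.48 + 5376·724.48 + 1152·759.39 = 5510685.6.
Remaining total for zone Southeast: 6385558.41 − 5510685.6 = 874872.81.
Divide by its size: 874872.81 / 4615 = 189.5716... → 189.57.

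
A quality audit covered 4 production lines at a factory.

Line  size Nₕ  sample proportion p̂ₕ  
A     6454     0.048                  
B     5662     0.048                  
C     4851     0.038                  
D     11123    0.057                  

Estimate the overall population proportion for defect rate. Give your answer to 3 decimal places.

N = 6454 + 5662 + 4851 + 11123 = 28090.
Overall proportion = Σ (Nₕ/N)·p̂ₕ.
Σ Nₕp̂ₕ = 309.792 + 271.776 + 184.338 + 634.011 = 1399.917.
1399.917 / 28090 = 0.04984... → 0.050.

0.050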